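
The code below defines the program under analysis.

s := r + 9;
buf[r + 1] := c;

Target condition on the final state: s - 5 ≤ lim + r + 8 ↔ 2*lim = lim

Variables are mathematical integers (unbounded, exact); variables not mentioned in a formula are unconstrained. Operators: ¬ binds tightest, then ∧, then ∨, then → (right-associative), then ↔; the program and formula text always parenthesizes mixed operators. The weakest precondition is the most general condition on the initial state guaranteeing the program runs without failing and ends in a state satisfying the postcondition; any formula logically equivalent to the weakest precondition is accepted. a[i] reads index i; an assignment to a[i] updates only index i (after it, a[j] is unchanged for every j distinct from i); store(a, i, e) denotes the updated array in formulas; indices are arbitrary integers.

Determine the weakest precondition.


Working backward. After the program, the postcondition s - 5 ≤ lim + r + 8 ↔ 2*lim = lim must hold; in canonical form it is s ≤ lim + r + 13 ↔ lim = 0.
Before buf[r + 1] := c: s ≤ lim + r + 13 ↔ lim = 0
Before s := r + 9: lim ≥ -4 ↔ lim = 0
Answer: WP = lim ≥ -4 ↔ lim = 0


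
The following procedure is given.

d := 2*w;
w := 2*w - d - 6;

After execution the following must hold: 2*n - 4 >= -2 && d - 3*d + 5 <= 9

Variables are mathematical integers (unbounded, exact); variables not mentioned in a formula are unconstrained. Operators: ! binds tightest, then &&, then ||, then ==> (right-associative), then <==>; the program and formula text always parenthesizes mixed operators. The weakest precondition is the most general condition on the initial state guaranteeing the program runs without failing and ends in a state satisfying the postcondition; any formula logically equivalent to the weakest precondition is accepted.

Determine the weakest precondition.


Working backward. After the program, the postcondition 2*n - 4 >= -2 && d - 3*d + 5 <= 9 must hold; in canonical form it is 2*n >= 2 && 2*d >= -4.
Before w := 2*w - d - 6: 2*n >= 2 && 2*d >= -4
Before d := 2*w: 2*n >= 2 && 4*w >= -4
Answer: WP = 2*n >= 2 && 4*w >= -4


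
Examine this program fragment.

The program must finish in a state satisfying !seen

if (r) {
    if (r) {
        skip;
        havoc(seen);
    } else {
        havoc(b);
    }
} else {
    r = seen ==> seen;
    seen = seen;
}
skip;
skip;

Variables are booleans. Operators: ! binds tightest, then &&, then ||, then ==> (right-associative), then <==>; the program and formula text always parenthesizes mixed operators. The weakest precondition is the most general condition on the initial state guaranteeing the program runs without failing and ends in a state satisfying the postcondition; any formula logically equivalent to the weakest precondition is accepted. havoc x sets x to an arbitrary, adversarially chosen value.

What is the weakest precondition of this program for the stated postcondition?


Working backward. After the program, !seen must hold.
Before skip: !seen
Before skip: !seen
Then branch requires (!r) && ((!r) ==> (!seen)); else branch requires !seen.
Before the if: (r ==> ((!r) && ((!r) ==> (!seen)))) && ((!r) ==> (!seen))
Answer: WP = (r ==> ((!r) && ((!r) ==> (!seen)))) && ((!r) ==> (!seen))


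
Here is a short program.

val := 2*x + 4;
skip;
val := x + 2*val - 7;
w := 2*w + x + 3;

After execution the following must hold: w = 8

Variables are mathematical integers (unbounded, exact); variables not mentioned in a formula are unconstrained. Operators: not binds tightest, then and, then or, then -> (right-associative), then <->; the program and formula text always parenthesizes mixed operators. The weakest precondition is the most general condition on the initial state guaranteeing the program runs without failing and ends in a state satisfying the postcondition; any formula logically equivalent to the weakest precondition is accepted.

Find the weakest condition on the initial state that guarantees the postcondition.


Working backward. After the program, w = 8 must hold.
Before w := 2*w + x + 3: 2*w + x = 5
Before val := x + 2*val - 7: 2*w + x = 5
Before skip: 2*w + x = 5
Before val := 2*x + 4: 2*w + x = 5
Answer: WP = 2*w + x = 5


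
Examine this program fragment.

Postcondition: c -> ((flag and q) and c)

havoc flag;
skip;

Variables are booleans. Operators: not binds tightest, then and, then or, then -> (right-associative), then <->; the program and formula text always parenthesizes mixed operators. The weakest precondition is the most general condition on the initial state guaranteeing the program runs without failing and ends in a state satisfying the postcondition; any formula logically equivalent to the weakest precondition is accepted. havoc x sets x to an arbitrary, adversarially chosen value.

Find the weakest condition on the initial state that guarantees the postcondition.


Working backward. After the program, the postcondition c -> ((flag and q) and c) must hold; in canonical form it is c -> (flag and q and c).
Before skip: c -> (flag and q and c)
Before havoc flag: (c -> (q and c)) and (not c)
Answer: WP = (c -> (q and c)) and (not c)


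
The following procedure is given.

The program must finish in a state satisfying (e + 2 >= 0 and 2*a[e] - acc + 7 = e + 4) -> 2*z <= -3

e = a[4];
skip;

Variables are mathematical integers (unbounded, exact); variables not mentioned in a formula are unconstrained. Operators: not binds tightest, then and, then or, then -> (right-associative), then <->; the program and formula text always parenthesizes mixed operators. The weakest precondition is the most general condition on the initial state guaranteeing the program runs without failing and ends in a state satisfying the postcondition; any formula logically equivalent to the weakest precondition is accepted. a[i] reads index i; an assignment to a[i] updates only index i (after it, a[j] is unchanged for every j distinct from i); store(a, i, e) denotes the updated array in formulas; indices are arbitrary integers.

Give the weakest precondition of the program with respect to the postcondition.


Working backward. After the program, the postcondition (e + 2 >= 0 and 2*a[e] - acc + 7 = e + 4) -> 2*z <= -3 must hold; in canonical form it is (e >= -2 and 2*a[e] = acc + e - 3) -> 2*z <= -3.
Before skip: (e >= -2 and 2*a[e] = acc + e - 3) -> 2*z <= -3
Before e := a[4]: (a[4] >= -2 and 2*a[a[4]] = a[4] + acc - 3) -> 2*z <= -3
Answer: WP = (a[4] >= -2 and 2*a[a[4]] = a[4] + acc - 3) -> 2*z <= -3


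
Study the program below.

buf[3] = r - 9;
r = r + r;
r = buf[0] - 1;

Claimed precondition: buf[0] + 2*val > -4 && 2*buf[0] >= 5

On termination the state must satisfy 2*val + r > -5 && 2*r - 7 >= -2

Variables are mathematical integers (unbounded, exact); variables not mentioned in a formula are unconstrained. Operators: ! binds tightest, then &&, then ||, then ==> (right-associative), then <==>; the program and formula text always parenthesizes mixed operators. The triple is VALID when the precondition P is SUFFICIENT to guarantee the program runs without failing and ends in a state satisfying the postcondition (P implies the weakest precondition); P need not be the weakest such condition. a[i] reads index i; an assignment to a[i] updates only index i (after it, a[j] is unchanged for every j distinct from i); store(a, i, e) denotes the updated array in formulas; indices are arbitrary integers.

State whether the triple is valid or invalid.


Working backward. After the program, the postcondition 2*val + r > -5 && 2*r - 7 >= -2 must hold; in canonical form it is r + 2*val > -5 && 2*r >= 5.
Before r := buf[0] - 1: buf[0] + 2*val > -4 && 2*buf[0] >= 7
Before r := r + r: buf[0] + 2*val > -4 && 2*buf[0] >= 7
Before buf[3] := r - 9: buf[0] + 2*val > -4 && 2*buf[0] >= 7
The weakest precondition is buf[0] + 2*val > -4 && 2*buf[0] >= 7.
Check whether buf[0] + 2*val > -4 && 2*buf[0] >= 5 implies it.
Countermodel: at the initial state buf = {[0] = 3, elsewhere 3}, val = 0, the precondition holds but the weakest precondition fails.
Answer: invalid


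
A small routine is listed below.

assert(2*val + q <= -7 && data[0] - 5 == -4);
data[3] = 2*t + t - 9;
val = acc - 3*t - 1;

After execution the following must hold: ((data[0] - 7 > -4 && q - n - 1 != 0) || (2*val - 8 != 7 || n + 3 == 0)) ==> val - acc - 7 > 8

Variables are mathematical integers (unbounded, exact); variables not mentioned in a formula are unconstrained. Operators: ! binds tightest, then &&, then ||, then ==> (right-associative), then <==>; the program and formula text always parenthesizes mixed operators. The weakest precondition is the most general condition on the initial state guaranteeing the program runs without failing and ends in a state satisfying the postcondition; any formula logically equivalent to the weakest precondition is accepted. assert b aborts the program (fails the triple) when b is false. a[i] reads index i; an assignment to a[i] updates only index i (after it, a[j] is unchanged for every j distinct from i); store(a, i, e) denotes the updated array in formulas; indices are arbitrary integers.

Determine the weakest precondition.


Working backward. After the program, the postcondition ((data[0] - 7 > -4 && q - n - 1 != 0) || (2*val - 8 != 7 || n + 3 == 0)) ==> val - acc - 7 > 8 must hold; in canonical form it is ((data[0] > 3 && q != n + 1) || 2*val != 15 || n == -3) ==> val > acc + 15.
Before val := acc - 3*t - 1: ((data[0] > 3 && q != n + 1) || 2*acc != 6*t + 17 || n == -3) ==> 3*t < -16
Before data[3] := 2*t + t - 9: ((data[0] > 3 && q != n + 1) || 2*acc != 6*t + 17 || n == -3) ==> 3*t < -16
Before assert 2*val + q <= -7 && data[0] - 5 == -4: q + 2*val <= -7 && data[0] == 1 && (((data[0] > 3 && q != n + 1) || 2*acc != 6*t + 17 || n == -3) ==> 3*t < -16)
Answer: WP = q + 2*val <= -7 && data[0] == 1 && (((data[0] > 3 && q != n + 1) || 2*acc != 6*t + 17 || n == -3) ==> 3*t < -16)


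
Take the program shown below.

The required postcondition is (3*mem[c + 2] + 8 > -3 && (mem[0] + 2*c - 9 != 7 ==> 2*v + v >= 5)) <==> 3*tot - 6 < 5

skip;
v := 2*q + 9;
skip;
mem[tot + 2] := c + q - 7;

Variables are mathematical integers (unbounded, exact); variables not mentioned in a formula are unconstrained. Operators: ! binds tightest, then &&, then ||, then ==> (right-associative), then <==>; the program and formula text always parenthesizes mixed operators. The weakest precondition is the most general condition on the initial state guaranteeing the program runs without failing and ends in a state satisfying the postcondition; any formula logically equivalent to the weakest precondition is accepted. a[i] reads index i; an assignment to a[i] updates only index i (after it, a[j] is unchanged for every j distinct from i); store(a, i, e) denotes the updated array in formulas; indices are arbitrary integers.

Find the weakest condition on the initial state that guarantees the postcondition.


Working backward. After the program, the postcondition (3*mem[c + 2] + 8 > -3 && (mem[0] + 2*c - 9 != 7 ==> 2*v + v >= 5)) <==> 3*tot - 6 < 5 must hold; in canonical form it is (3*mem[c + 2] > -11 && (mem[0] + 2*c != 16 ==> 3*v >= 5)) <==> 3*tot < 11.
Before mem[tot + 2] := c + q - 7: (3*store(mem, tot + 2, c + q - 7)[c + 2] > -11 && (store(mem, tot + 2, c + q - 7)[0] + 2*c != 16 ==> 3*v >= 5)) <==> 3*tot < 11
Before skip: (3*store(mem, tot + 2, c + q - 7)[c + 2] > -11 && (store(mem, tot + 2, c + q - 7)[0] + 2*c != 16 ==> 3*v >= 5)) <==> 3*tot < 11
Before v := 2*q + 9: (3*store(mem, tot + 2, c + q - 7)[c + 2] > -11 && (store(mem, tot + 2, c + q - 7)[0] + 2*c != 16 ==> 6*q >= -22)) <==> 3*tot < 11
Before skip: (3*store(mem, tot + 2, c + q - 7)[c + 2] > -11 && (store(mem, tot + 2, c + q - 7)[0] + 2*c != 16 ==> 6*q >= -22)) <==> 3*tot < 11
Answer: WP = (3*store(mem, tot + 2, c + q - 7)[c + 2] > -11 && (store(mem, tot + 2, c + q - 7)[0] + 2*c != 16 ==> 6*q >= -22)) <==> 3*tot < 11


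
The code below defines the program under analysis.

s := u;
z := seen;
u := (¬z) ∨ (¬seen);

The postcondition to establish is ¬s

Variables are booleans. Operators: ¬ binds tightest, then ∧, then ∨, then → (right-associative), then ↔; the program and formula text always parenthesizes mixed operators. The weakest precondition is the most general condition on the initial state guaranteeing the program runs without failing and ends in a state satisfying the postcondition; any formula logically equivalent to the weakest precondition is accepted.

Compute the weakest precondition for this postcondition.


Working backward. After the program, ¬s must hold.
Before u := (¬z) ∨ (¬seen): ¬s
Before z := seen: ¬s
Before s := u: ¬u
Answer: WP = ¬u


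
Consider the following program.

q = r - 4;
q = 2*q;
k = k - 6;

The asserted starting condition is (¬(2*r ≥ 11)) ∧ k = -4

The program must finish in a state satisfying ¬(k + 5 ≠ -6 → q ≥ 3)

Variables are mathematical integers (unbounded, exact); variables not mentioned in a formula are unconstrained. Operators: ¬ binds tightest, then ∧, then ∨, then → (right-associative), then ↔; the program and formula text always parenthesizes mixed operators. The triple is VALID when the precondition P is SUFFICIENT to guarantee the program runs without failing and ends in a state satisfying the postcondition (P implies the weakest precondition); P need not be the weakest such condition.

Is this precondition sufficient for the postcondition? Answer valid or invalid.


Working backward. After the program, the postcondition ¬(k + 5 ≠ -6 → q ≥ 3) must hold; in canonical form it is ¬(k ≠ -11 → q ≥ 3).
Before k := k - 6: ¬(k ≠ -5 → q ≥ 3)
Before q := 2*q: ¬(k ≠ -5 → 2*q ≥ 3)
Before q := r - 4: ¬(k ≠ -5 → 2*r ≥ 11)
The weakest precondition is ¬(k ≠ -5 → 2*r ≥ 11).
Check whether (¬(2*r ≥ 11)) ∧ k = -4 implies it.
Every state satisfying the precondition satisfies the weakest precondition: the implication holds.
Answer: valid


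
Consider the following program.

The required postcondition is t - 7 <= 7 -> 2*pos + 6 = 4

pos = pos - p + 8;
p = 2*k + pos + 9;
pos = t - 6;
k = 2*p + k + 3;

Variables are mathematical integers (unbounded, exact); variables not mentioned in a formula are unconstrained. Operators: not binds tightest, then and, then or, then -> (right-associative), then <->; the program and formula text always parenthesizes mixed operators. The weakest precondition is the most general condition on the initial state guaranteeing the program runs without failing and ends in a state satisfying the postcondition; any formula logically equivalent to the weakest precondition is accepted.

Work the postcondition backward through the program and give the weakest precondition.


Working backward. After the program, the postcondition t - 7 <= 7 -> 2*pos + 6 = 4 must hold; in canonical form it is t <= 14 -> 2*pos = -2.
Before k := 2*p + k + 3: t <= 14 -> 2*pos = -2
Before pos := t - 6: t <= 14 -> 2*t = 10
Before p := 2*k + pos + 9: t <= 14 -> 2*t = 10
Before pos := pos - p + 8: t <= 14 -> 2*t = 10
Answer: WP = t <= 14 -> 2*t = 10


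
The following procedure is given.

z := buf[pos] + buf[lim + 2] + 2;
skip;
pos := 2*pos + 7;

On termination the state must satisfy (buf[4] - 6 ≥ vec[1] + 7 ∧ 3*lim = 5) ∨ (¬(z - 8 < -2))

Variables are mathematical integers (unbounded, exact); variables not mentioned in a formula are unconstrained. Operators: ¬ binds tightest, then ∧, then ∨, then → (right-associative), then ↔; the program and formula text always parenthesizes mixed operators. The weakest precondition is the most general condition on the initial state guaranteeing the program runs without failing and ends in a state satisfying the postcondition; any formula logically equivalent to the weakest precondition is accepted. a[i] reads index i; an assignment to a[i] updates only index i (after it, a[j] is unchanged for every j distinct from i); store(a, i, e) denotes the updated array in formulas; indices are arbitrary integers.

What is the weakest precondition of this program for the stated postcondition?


Working backward. After the program, the postcondition (buf[4] - 6 ≥ vec[1] + 7 ∧ 3*lim = 5) ∨ (¬(z - 8 < -2)) must hold; in canonical form it is (buf[4] ≥ vec[1] + 13 ∧ 3*lim = 5) ∨ (¬(z < 6)).
Before pos := 2*pos + 7: (buf[4] ≥ vec[1] + 13 ∧ 3*lim = 5) ∨ (¬(z < 6))
Before skip: (buf[4] ≥ vec[1] + 13 ∧ 3*lim = 5) ∨ (¬(z < 6))
Before z := buf[pos] + buf[lim + 2] + 2: (buf[4] ≥ vec[1] + 13 ∧ 3*lim = 5) ∨ (¬(buf[lim + 2] + buf[pos] < 4))
Answer: WP = (buf[4] ≥ vec[1] + 13 ∧ 3*lim = 5) ∨ (¬(buf[lim + 2] + buf[pos] < 4))


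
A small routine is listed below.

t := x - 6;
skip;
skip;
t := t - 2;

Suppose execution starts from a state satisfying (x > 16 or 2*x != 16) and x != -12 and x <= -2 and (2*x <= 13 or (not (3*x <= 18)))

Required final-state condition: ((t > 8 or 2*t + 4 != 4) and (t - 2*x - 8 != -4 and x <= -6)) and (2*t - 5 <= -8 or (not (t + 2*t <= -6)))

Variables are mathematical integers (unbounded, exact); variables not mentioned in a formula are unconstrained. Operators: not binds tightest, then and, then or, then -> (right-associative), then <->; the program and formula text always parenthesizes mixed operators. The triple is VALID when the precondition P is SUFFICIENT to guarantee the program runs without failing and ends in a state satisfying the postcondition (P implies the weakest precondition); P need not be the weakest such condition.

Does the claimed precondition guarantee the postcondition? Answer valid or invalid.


Working backward. After the program, the postcondition ((t > 8 or 2*t + 4 != 4) and (t - 2*x - 8 != -4 and x <= -6)) and (2*t - 5 <= -8 or (not (t + 2*t <= -6))) must hold; in canonical form it is (t > 8 or 2*t != 0) and t != 2*x + 4 and x <= -6 and (2*t <= -3 or (not (3*t <= -6))).
Before t := t - 2: (t > 10 or 2*t != 4) and t != 2*x + 6 and x <= -6 and (2*t <= 1 or (not (3*t <= 0)))
Before skip: (t > 10 or 2*t != 4) and t != 2*x + 6 and x <= -6 and (2*t <= 1 or (not (3*t <= 0)))
Before skip: (t > 10 or 2*t != 4) and t != 2*x + 6 and x <= -6 and (2*t <= 1 or (not (3*t <= 0)))
Before t := x - 6: (x > 16 or 2*x != 16) and x != -12 and x <= -6 and (2*x <= 13 or (not (3*x <= 18)))
The weakest precondition is (x > 16 or 2*x != 16) and x != -12 and x <= -6 and (2*x <= 13 or (not (3*x <= 18))).
Check whether (x > 16 or 2*x != 16) and x != -12 and x <= -2 and (2*x <= 13 or (not (3*x <= 18))) implies it.
Countermodel: at the initial state x = -5, the precondition holds but the weakest precondition fails.
Answer: invalid


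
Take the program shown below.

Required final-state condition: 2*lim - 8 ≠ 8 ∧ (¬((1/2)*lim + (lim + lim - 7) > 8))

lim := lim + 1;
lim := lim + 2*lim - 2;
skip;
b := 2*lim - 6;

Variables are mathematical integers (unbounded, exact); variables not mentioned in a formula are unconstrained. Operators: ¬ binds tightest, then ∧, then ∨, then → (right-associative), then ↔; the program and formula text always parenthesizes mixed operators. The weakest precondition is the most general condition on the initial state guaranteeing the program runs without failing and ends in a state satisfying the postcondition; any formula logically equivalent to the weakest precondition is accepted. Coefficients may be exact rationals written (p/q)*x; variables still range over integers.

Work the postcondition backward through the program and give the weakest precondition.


Working backward. After the program, the postcondition 2*lim - 8 ≠ 8 ∧ (¬((1/2)*lim + (lim + lim - 7) > 8)) must hold; in canonical form it is 2*lim ≠ 16 ∧ (¬((5/2)*lim > 15)).
Before b := 2*lim - 6: 2*lim ≠ 16 ∧ (¬((5/2)*lim > 15))
Before skip: 2*lim ≠ 16 ∧ (¬((5/2)*lim > 15))
Before lim := lim + 2*lim - 2: 6*lim ≠ 20 ∧ (¬((15/2)*lim > 20))
Before lim := lim + 1: 6*lim ≠ 14 ∧ (¬((15/2)*lim > 25/2))
Answer: WP = 6*lim ≠ 14 ∧ (¬((15/2)*lim > 25/2))


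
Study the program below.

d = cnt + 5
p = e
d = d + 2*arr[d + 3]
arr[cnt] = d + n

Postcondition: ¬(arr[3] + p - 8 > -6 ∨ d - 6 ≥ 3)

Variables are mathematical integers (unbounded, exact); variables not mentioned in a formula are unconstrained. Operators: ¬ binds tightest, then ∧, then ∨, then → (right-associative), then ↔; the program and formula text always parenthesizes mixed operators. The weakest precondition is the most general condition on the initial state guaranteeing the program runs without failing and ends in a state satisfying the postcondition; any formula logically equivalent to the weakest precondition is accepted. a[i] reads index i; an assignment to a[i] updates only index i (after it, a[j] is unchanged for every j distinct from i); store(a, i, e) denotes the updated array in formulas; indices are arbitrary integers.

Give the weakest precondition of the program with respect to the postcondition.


Working backward. After the program, the postcondition ¬(arr[3] + p - 8 > -6 ∨ d - 6 ≥ 3) must hold; in canonical form it is ¬(arr[3] + p > 2 ∨ d ≥ 9).
Before arr[cnt] := d + n: ¬(store(arr, cnt, d + n)[3] + p > 2 ∨ d ≥ 9)
Before d := d + 2*arr[d + 3]: ¬(store(arr, cnt, 2*arr[d + 3] + d + n)[3] + p > 2 ∨ 2*arr[d + 3] + d ≥ 9)
Before p := e: ¬(store(arr, cnt, 2*arr[d + 3] + d + n)[3] + e > 2 ∨ 2*arr[d + 3] + d ≥ 9)
Before d := cnt + 5: ¬(store(arr, cnt, 2*arr[cnt + 8] + cnt + n + 5)[3] + e > 2 ∨ 2*arr[cnt + 8] + cnt ≥ 4)
Answer: WP = ¬(store(arr, cnt, 2*arr[cnt + 8] + cnt + n + 5)[3] + e > 2 ∨ 2*arr[cnt + 8] + cnt ≥ 4)


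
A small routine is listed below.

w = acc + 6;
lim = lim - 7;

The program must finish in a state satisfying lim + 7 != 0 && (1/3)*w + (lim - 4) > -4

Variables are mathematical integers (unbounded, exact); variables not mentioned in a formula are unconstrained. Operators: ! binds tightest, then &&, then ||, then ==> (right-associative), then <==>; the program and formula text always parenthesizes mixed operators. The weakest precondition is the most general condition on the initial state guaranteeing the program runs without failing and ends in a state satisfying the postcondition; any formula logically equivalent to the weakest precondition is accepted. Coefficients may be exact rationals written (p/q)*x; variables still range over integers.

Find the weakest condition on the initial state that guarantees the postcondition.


Working backward. After the program, the postcondition lim + 7 != 0 && (1/3)*w + (lim - 4) > -4 must hold; in canonical form it is lim != -7 && lim + (1/3)*w > 0.
Before lim := lim - 7: lim != 0 && lim + (1/3)*w > 7
Before w := acc + 6: lim != 0 && (1/3)*acc + lim > 5
Answer: WP = lim != 0 && (1/3)*acc + lim > 5


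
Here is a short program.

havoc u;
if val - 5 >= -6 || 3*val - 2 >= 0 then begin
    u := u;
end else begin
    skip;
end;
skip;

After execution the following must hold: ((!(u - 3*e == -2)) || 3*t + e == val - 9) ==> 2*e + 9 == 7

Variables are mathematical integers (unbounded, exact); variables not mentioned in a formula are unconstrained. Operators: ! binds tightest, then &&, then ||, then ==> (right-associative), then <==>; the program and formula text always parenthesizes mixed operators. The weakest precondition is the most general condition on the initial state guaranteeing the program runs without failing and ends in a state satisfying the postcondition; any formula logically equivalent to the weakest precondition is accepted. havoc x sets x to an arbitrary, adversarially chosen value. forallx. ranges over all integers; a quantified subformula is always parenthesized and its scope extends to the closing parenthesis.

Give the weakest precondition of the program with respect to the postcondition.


Working backward. After the program, the postcondition ((!(u - 3*e == -2)) || 3*t + e == val - 9) ==> 2*e + 9 == 7 must hold; in canonical form it is ((!(u == 3*e - 2)) || e + 3*t == val - 9) ==> 2*e == -2.
Before skip: ((!(u == 3*e - 2)) || e + 3*t == val - 9) ==> 2*e == -2
Then branch requires ((!(u == 3*e - 2)) || e + 3*t == val - 9) ==> 2*e == -2; else branch requires ((!(u == 3*e - 2)) || e + 3*t == val - 9) ==> 2*e == -2.
Before the if: ((val >= -1 || 3*val >= 2) ==> (((!(u == 3*e - 2)) || e + 3*t == val - 9) ==> 2*e == -2)) && ((!(val >= -1 || 3*val >= 2)) ==> (((!(u == 3*e - 2)) || e + 3*t == val - 9) ==> 2*e == -2))
Before havoc u: forall u_1. (((val >= -1 || 3*val >= 2) ==> (((!(u_1 == 3*e - 2)) || e + 3*t == val - 9) ==> 2*e == -2)) && ((!(val >= -1 || 3*val >= 2)) ==> (((!(u_1 == 3*e - 2)) || e + 3*t == val - 9) ==> 2*e == -2)))
Answer: WP = forall u_1. (((val >= -1 || 3*val >= 2) ==> (((!(u_1 == 3*e - 2)) || e + 3*t == val - 9) ==> 2*e == -2)) && ((!(val >= -1 || 3*val >= 2)) ==> (((!(u_1 == 3*e - 2)) || e + 3*t == val - 9) ==> 2*e == -2)))


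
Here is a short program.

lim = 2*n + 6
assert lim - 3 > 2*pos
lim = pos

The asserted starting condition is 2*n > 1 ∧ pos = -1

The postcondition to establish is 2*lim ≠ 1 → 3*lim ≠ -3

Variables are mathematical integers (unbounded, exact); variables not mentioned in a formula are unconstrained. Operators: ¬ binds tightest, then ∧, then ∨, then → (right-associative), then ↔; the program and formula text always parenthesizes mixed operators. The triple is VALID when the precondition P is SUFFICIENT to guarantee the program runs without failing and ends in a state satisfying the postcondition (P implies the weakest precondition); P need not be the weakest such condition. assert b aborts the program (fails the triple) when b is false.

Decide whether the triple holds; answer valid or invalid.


Working backward. After the program, 2*lim ≠ 1 → 3*lim ≠ -3 must hold.
Before lim := pos: 2*pos ≠ 1 → 3*pos ≠ -3
Before assert lim - 3 > 2*pos: lim > 2*pos + 3 ∧ (2*pos ≠ 1 → 3*pos ≠ -3)
Before lim := 2*n + 6: 2*n > 2*pos - 3 ∧ (2*pos ≠ 1 → 3*pos ≠ -3)
The weakest precondition is 2*n > 2*pos - 3 ∧ (2*pos ≠ 1 → 3*pos ≠ -3).
Check whether 2*n > 1 ∧ pos = -1 implies it.
Countermodel: at the initial state n = 1, pos = -1, the precondition holds but the weakest precondition fails.
Answer: invalid


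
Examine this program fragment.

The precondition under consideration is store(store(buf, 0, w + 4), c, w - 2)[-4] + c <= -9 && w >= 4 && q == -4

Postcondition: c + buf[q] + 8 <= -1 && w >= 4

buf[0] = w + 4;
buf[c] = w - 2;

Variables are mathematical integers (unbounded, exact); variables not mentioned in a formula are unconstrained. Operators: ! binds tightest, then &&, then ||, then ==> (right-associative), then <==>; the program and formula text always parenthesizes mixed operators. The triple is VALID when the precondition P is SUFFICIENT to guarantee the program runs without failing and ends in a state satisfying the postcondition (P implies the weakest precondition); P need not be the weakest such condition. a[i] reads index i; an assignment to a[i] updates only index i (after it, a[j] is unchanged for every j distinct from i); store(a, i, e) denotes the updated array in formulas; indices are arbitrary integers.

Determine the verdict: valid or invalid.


Working backward. After the program, the postcondition c + buf[q] + 8 <= -1 && w >= 4 must hold; in canonical form it is buf[q] + c <= -9 && w >= 4.
Before buf[c] := w - 2: store(buf, c, w - 2)[q] + c <= -9 && w >= 4
Before buf[0] := w + 4: store(store(buf, 0, w + 4), c, w - 2)[q] + c <= -9 && w >= 4
The weakest precondition is store(store(buf, 0, w + 4), c, w - 2)[q] + c <= -9 && w >= 4.
Check whether store(store(buf, 0, w + 4), c, w - 2)[-4] + c <= -9 && w >= 4 && q == -4 implies it.
Every state satisfying the precondition satisfies the weakest precondition: the implication holds.
Answer: valid


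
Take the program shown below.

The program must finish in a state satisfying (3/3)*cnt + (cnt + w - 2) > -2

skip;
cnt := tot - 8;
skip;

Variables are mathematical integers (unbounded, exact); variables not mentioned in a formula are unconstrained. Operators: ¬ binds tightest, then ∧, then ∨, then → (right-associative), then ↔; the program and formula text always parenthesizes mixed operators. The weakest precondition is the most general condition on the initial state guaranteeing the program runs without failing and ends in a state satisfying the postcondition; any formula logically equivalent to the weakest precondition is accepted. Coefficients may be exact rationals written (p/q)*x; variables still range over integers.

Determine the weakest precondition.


Working backward. After the program, the postcondition (3/3)*cnt + (cnt + w - 2) > -2 must hold; in canonical form it is 2*cnt + w > 0.
Before skip: 2*cnt + w > 0
Before cnt := tot - 8: 2*tot + w > 16
Before skip: 2*tot + w > 16
Answer: WP = 2*tot + w > 16


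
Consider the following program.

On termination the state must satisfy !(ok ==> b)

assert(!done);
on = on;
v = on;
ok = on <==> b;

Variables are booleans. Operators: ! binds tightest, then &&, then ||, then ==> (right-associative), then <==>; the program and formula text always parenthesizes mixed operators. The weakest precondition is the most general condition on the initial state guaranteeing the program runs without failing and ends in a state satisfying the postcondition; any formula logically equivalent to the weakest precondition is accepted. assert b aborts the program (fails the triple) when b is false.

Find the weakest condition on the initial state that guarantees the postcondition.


Working backward. After the program, !(ok ==> b) must hold.
Before ok := on <==> b: !((on <==> b) ==> b)
Before v := on: !((on <==> b) ==> b)
Before on := on: !((on <==> b) ==> b)
Before assert !done: (!done) && (!((on <==> b) ==> b))
Answer: WP = (!done) && (!((on <==> b) ==> b))


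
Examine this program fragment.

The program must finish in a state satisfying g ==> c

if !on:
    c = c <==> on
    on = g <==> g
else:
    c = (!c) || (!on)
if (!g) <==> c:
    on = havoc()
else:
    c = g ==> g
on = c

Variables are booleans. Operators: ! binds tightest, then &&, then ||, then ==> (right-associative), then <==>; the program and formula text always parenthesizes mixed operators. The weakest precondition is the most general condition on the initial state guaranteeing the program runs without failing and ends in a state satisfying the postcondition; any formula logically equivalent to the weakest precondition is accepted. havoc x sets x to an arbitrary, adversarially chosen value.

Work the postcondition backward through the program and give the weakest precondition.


Working backward. After the program, g ==> c must hold.
Before on := c: g ==> c
Then branch requires g ==> c; else branch requires true.
Before the if: ((!g) <==> c) ==> (g ==> c)
Then branch requires ((!g) <==> (c <==> on)) ==> (g ==> (c <==> on)); else branch requires ((!g) <==> ((!c) || (!on))) ==> (g ==> ((!c) || (!on))).
Before the if: ((!on) ==> (((!g) <==> (c <==> on)) ==> (g ==> (c <==> on)))) && (on ==> (((!g) <==> ((!c) || (!on))) ==> (g ==> ((!c) || (!on)))))
Answer: WP = ((!on) ==> (((!g) <==> (c <==> on)) ==> (g ==> (c <==> on)))) && (on ==> (((!g) <==> ((!c) || (!on))) ==> (g ==> ((!c) || (!on)))))


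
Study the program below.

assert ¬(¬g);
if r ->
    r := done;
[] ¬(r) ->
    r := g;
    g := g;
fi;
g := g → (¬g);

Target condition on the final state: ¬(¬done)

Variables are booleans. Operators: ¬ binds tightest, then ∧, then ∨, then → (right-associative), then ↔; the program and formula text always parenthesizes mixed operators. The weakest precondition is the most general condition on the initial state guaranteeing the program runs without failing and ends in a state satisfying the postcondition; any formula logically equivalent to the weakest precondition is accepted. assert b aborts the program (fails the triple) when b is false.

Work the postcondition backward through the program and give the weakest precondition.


Working backward. After the program, the postcondition ¬(¬done) must hold; in canonical form it is done.
Before g := g → (¬g): done
Then branch requires done; else branch requires done.
Before the if: (r → done) ∧ ((¬r) → done)
Before assert ¬(¬g): g ∧ (r → done) ∧ ((¬r) → done)
Answer: WP = g ∧ (r → done) ∧ ((¬r) → done)


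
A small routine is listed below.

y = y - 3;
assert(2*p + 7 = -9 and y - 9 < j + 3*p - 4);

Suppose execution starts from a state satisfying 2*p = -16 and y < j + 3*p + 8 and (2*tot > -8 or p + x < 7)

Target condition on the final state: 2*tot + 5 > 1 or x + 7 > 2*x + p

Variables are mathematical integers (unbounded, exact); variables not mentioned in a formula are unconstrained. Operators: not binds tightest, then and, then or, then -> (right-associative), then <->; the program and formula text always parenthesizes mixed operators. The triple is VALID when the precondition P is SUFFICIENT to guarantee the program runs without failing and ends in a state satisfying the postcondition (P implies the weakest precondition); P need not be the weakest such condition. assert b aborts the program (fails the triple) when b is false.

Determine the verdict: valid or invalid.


Working backward. After the program, the postcondition 2*tot + 5 > 1 or x + 7 > 2*x + p must hold; in canonical form it is 2*tot > -4 or p + x < 7.
Before assert 2*p + 7 = -9 and y - 9 < j + 3*p - 4: 2*p = -16 and y < j + 3*p + 5 and (2*tot > -4 or p + x < 7)
Before y := y - 3: 2*p = -16 and y < j + 3*p + 8 and (2*tot > -4 or p + x < 7)
The weakest precondition is 2*p = -16 and y < j + 3*p + 8 and (2*tot > -4 or p + x < 7).
Check whether 2*p = -16 and y < j + 3*p + 8 and (2*tot > -8 or p + x < 7) implies it.
Countermodel: at the initial state j = 1, p = -8, tot = -3, x = 15, y = -16, the precondition holds but the weakest precondition fails.
Answer: invalid


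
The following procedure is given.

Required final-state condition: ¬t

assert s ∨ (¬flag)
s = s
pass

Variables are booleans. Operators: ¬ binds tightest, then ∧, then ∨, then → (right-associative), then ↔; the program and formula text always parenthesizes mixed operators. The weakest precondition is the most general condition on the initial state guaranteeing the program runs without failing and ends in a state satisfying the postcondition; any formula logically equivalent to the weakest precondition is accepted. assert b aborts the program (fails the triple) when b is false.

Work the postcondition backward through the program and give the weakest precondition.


Working backward. After the program, ¬t must hold.
Before skip: ¬t
Before s := s: ¬t
Before assert s ∨ (¬flag): (s ∨ (¬flag)) ∧ (¬t)
Answer: WP = (s ∨ (¬flag)) ∧ (¬t)


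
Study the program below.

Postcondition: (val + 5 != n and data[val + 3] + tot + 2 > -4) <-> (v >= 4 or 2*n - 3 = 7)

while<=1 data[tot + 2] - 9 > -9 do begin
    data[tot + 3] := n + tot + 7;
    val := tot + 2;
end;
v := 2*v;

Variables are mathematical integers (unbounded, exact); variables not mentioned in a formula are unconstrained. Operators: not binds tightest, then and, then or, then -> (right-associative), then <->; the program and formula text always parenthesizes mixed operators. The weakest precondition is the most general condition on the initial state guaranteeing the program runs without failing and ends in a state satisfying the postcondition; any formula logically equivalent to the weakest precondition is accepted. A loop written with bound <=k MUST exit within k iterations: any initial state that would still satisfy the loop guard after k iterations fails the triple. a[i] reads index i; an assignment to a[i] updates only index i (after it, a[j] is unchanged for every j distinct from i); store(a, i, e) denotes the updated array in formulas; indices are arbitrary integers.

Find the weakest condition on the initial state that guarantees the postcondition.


Working backward. After the program, the postcondition (val + 5 != n and data[val + 3] + tot + 2 > -4) <-> (v >= 4 or 2*n - 3 = 7) must hold; in canonical form it is (val != n - 5 and data[val + 3] + tot > -6) <-> (v >= 4 or 2*n = 10).
Before v := 2*v: (val != n - 5 and data[val + 3] + tot > -6) <-> (2*v >= 4 or 2*n = 10)
Before the loop (bound <=1), unroll the exhaustion recursion (WP_0 = exit-now case; WP_j = one more guarded iteration, up to j = 1):
  WP_0: (not (data[tot + 2] > 0)) and ((val != n - 5 and data[val + 3] + tot > -6) <-> (2*v >= 4 or 2*n = 10))
  WP_1: (data[tot + 2] > 0 -> ((not (store(data, tot + 3, n + tot + 7)[tot + 2] > 0)) and ((tot != n - 7 and store(data, tot + 3, n + tot + 7)[tot + 5] + tot > -6) <-> (2*v >= 4 or 2*n = 10)))) and ((not (data[tot + 2] > 0)) -> ((val != n - 5 and data[val + 3] + tot > -6) <-> (2*v >= 4 or 2*n = 10)))
So before the loop: (data[tot + 2] > 0 -> ((not (store(data, tot + 3, n + tot + 7)[tot + 2] > 0)) and ((tot != n - 7 and store(data, tot + 3, n + tot + 7)[tot + 5] + tot > -6) <-> (2*v >= 4 or 2*n = 10)))) and ((not (data[tot + 2] > 0)) -> ((val != n - 5 and data[val + 3] + tot > -6) <-> (2*v >= 4 or 2*n = 10)))
Answer: WP = (data[tot + 2] > 0 -> ((not (store(data, tot + 3, n + tot + 7)[tot + 2] > 0)) and ((tot != n - 7 and store(data, tot + 3, n + tot + 7)[tot + 5] + tot > -6) <-> (2*v >= 4 or 2*n = 10)))) and ((not (data[tot + 2] > 0)) -> ((val != n - 5 and data[val + 3] + tot > -6) <-> (2*v >= 4 or 2*n = 10)))


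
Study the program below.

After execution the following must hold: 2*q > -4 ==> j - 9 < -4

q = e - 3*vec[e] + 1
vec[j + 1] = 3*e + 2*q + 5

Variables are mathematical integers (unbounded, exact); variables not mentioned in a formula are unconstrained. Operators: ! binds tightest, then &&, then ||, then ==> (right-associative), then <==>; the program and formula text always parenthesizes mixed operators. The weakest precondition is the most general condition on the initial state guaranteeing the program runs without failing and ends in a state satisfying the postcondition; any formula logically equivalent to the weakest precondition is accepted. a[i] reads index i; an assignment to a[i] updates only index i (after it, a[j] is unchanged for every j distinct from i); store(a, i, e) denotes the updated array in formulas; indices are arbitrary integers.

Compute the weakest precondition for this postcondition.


Working backward. After the program, the postcondition 2*q > -4 ==> j - 9 < -4 must hold; in canonical form it is 2*q > -4 ==> j < 5.
Before vec[j + 1] := 3*e + 2*q + 5: 2*q > -4 ==> j < 5
Before q := e - 3*vec[e] + 1: 2*e > 6*vec[e] - 6 ==> j < 5
Answer: WP = 2*e > 6*vec[e] - 6 ==> j < 5


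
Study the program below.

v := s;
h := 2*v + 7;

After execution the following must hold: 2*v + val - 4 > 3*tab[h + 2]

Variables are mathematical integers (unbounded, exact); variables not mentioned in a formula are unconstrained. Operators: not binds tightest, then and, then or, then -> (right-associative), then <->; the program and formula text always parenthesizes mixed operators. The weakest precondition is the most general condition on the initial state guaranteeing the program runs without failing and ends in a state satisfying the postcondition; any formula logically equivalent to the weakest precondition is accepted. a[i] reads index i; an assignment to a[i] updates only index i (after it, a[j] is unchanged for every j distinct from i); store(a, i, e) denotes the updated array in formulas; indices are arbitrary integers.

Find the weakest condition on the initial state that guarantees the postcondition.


Working backward. After the program, the postcondition 2*v + val - 4 > 3*tab[h + 2] must hold; in canonical form it is 2*v + val > 3*tab[h + 2] + 4.
Before h := 2*v + 7: 2*v + val > 3*tab[2*v + 9] + 4
Before v := s: 2*s + val > 3*tab[2*s + 9] + 4
Answer: WP = 2*s + val > 3*tab[2*s + 9] + 4


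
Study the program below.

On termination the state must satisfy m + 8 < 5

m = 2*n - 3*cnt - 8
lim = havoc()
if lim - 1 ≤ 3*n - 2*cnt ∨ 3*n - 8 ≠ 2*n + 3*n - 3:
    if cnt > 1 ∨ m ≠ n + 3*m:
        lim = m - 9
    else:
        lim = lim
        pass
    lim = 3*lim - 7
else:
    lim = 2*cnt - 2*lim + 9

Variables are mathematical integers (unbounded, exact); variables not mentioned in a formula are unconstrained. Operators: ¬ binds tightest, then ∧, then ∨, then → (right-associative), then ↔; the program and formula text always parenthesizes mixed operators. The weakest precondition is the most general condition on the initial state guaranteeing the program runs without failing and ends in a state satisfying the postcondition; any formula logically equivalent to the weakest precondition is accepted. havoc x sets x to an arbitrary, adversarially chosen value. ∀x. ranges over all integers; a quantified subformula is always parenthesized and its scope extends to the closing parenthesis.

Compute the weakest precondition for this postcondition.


Working backward. After the program, the postcondition m + 8 < 5 must hold; in canonical form it is m < -3.
Then branch requires ((cnt > 1 ∨ 2*m + n ≠ 0) → m < -3) ∧ ((¬(cnt > 1 ∨ 2*m + n ≠ 0)) → m < -3); else branch requires m < -3.
Before the if: ((2*cnt + lim ≤ 3*n + 1 ∨ 2*n ≠ -5) → (((cnt > 1 ∨ 2*m + n ≠ 0) → m < -3) ∧ ((¬(cnt > 1 ∨ 2*m + n ≠ 0)) → m < -3))) ∧ ((¬(2*cnt + lim ≤ 3*n + 1 ∨ 2*n ≠ -5)) → m < -3)
Before havoc lim: ∀lim_1. (((2*cnt + lim_1 ≤ 3*n + 1 ∨ 2*n ≠ -5) → (((cnt > 1 ∨ 2*m + n ≠ 0) → m < -3) ∧ ((¬(cnt > 1 ∨ 2*m + n ≠ 0)) → m < -3))) ∧ ((¬(2*cnt + lim_1 ≤ 3*n + 1 ∨ 2*n ≠ -5)) → m < -3))
Before m := 2*n - 3*cnt - 8: ∀lim_1. (((2*cnt + lim_1 ≤ 3*n + 1 ∨ 2*n ≠ -5) → (((cnt > 1 ∨ 5*n ≠ 6*cnt + 16) → 2*n < 3*cnt + 5) ∧ ((¬(cnt > 1 ∨ 5*n ≠ 6*cnt + 16)) → 2*n < 3*cnt + 5))) ∧ ((¬(2*cnt + lim_1 ≤ 3*n + 1 ∨ 2*n ≠ -5)) → 2*n < 3*cnt + 5))
Answer: WP = ∀lim_1. (((2*cnt + lim_1 ≤ 3*n + 1 ∨ 2*n ≠ -5) → (((cnt > 1 ∨ 5*n ≠ 6*cnt + 16) → 2*n < 3*cnt + 5) ∧ ((¬(cnt > 1 ∨ 5*n ≠ 6*cnt + 16)) → 2*n < 3*cnt + 5))) ∧ ((¬(2*cnt + lim_1 ≤ 3*n + 1 ∨ 2*n ≠ -5)) → 2*n < 3*cnt + 5))
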